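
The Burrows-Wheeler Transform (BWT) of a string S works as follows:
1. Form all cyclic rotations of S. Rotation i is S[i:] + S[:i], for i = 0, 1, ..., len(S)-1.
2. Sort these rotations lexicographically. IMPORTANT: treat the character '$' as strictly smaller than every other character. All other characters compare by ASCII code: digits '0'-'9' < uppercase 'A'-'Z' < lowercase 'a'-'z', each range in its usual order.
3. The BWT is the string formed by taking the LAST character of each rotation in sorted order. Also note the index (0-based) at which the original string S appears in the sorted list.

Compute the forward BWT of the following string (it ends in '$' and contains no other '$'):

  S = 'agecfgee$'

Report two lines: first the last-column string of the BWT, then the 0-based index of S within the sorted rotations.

All 9 rotations (rotation i = S[i:]+S[:i]):
  rot[0] = agecfgee$
  rot[1] = gecfgee$a
  rot[2] = ecfgee$ag
  rot[3] = cfgee$age
  rot[4] = fgee$agec
  rot[5] = gee$agecf
  rot[6] = ee$agecfg
  rot[7] = e$agecfge
  rot[8] = $agecfgee
Sorted (with $ < everything):
  sorted[0] = $agecfgee  (last char: 'e')
  sorted[1] = agecfgee$  (last char: '$')
  sorted[2] = cfgee$age  (last char: 'e')
  sorted[3] = e$agecfge  (last char: 'e')
  sorted[4] = ecfgee$ag  (last char: 'g')
  sorted[5] = ee$agecfg  (last char: 'g')
  sorted[6] = fgee$agec  (last char: 'c')
  sorted[7] = gecfgee$a  (last char: 'a')
  sorted[8] = gee$agecf  (last char: 'f')
Last column: e$eeggcaf
Original string S is at sorted index 1

Answer: e$eeggcaf
1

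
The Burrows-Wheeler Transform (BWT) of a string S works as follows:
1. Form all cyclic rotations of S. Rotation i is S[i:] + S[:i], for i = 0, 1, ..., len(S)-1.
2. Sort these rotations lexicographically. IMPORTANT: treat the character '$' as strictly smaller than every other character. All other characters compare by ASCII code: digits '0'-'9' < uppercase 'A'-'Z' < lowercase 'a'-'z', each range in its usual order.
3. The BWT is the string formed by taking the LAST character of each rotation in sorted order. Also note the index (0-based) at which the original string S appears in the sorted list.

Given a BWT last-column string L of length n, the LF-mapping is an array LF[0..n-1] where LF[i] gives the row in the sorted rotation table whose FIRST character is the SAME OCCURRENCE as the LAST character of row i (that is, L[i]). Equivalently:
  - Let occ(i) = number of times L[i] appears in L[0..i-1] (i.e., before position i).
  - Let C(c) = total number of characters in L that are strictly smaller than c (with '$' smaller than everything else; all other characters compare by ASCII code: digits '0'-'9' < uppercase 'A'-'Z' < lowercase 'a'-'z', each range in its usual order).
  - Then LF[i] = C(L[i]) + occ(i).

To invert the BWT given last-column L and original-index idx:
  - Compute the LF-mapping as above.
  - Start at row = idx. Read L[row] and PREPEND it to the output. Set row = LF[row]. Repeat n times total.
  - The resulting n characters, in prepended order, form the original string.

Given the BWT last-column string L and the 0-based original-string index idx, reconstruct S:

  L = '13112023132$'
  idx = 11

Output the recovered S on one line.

Answer: 33012322111$

Derivation:
LF mapping: 2 9 3 4 6 1 7 10 5 11 8 0
Walk LF starting at row 11, prepending L[row]:
  step 1: row=11, L[11]='$', prepend. Next row=LF[11]=0
  step 2: row=0, L[0]='1', prepend. Next row=LF[0]=2
  step 3: row=2, L[2]='1', prepend. Next row=LF[2]=3
  step 4: row=3, L[3]='1', prepend. Next row=LF[3]=4
  step 5: row=4, L[4]='2', prepend. Next row=LF[4]=6
  step 6: row=6, L[6]='2', prepend. Next row=LF[6]=7
  step 7: row=7, L[7]='3', prepend. Next row=LF[7]=10
  step 8: row=10, L[10]='2', prepend. Next row=LF[10]=8
  step 9: row=8, L[8]='1', prepend. Next row=LF[8]=5
  step 10: row=5, L[5]='0', prepend. Next row=LF[5]=1
  step 11: row=1, L[1]='3', prepend. Next row=LF[1]=9
  step 12: row=9, L[9]='3', prepend. Next row=LF[9]=11
Reversed output: 33012322111$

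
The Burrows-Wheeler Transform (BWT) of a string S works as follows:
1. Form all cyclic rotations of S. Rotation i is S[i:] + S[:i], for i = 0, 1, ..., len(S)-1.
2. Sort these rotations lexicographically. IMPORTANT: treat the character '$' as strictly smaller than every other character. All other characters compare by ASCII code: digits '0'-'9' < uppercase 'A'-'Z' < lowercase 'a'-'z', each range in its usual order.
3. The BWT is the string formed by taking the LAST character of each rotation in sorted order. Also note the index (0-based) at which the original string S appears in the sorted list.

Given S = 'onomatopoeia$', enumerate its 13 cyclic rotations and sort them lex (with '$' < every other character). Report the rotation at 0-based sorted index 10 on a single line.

All 13 rotations (rotation i = S[i:]+S[:i]):
  rot[0] = onomatopoeia$
  rot[1] = nomatopoeia$o
  rot[2] = omatopoeia$on
  rot[3] = matopoeia$ono
  rot[4] = atopoeia$onom
  rot[5] = topoeia$onoma
  rot[6] = opoeia$onomat
  rot[7] = poeia$onomato
  rot[8] = oeia$onomatop
  rot[9] = eia$onomatopo
  rot[10] = ia$onomatopoe
  rot[11] = a$onomatopoei
  rot[12] = $onomatopoeia
Sorted (with $ < everything):
  sorted[0] = $onomatopoeia
  sorted[1] = a$onomatopoei
  sorted[2] = atopoeia$onom
  sorted[3] = eia$onomatopo
  sorted[4] = ia$onomatopoe
  sorted[5] = matopoeia$ono
  sorted[6] = nomatopoeia$o
  sorted[7] = oeia$onomatop
  sorted[8] = omatopoeia$on
  sorted[9] = onomatopoeia$
  sorted[10] = opoeia$onomat
  sorted[11] = poeia$onomato
  sorted[12] = topoeia$onoma
sorted[10] = opoeia$onomat

Answer: opoeia$onomat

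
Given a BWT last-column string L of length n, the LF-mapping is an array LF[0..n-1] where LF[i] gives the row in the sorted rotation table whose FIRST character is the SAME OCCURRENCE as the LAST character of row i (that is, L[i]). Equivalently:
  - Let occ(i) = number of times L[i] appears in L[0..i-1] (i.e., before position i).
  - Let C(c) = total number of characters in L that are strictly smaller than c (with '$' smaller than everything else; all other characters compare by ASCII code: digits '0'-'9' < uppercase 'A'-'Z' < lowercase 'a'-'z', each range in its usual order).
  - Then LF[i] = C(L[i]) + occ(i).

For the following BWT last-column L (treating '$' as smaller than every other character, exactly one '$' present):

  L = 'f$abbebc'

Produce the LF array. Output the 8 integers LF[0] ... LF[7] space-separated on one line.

Char counts: '$':1, 'a':1, 'b':3, 'c':1, 'e':1, 'f':1
C (first-col start): C('$')=0, C('a')=1, C('b')=2, C('c')=5, C('e')=6, C('f')=7
L[0]='f': occ=0, LF[0]=C('f')+0=7+0=7
L[1]='$': occ=0, LF[1]=C('$')+0=0+0=0
L[2]='a': occ=0, LF[2]=C('a')+0=1+0=1
L[3]='b': occ=0, LF[3]=C('b')+0=2+0=2
L[4]='b': occ=1, LF[4]=C('b')+1=2+1=3
L[5]='e': occ=0, LF[5]=C('e')+0=6+0=6
L[6]='b': occ=2, LF[6]=C('b')+2=2+2=4
L[7]='c': occ=0, LF[7]=C('c')+0=5+0=5

Answer: 7 0 1 2 3 6 4 5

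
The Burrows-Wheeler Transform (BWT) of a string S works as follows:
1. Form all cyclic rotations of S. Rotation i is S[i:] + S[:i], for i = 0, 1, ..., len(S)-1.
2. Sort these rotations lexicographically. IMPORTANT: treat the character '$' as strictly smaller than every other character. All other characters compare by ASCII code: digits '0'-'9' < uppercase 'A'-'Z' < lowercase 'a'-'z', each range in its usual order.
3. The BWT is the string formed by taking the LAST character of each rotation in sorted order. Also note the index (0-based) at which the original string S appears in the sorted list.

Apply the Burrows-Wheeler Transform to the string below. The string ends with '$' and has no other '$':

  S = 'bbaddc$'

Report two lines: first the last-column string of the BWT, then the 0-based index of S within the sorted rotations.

All 7 rotations (rotation i = S[i:]+S[:i]):
  rot[0] = bbaddc$
  rot[1] = baddc$b
  rot[2] = addc$bb
  rot[3] = ddc$bba
  rot[4] = dc$bbad
  rot[5] = c$bbadd
  rot[6] = $bbaddc
Sorted (with $ < everything):
  sorted[0] = $bbaddc  (last char: 'c')
  sorted[1] = addc$bb  (last char: 'b')
  sorted[2] = baddc$b  (last char: 'b')
  sorted[3] = bbaddc$  (last char: '$')
  sorted[4] = c$bbadd  (last char: 'd')
  sorted[5] = dc$bbad  (last char: 'd')
  sorted[6] = ddc$bba  (last char: 'a')
Last column: cbb$dda
Original string S is at sorted index 3

Answer: cbb$dda
3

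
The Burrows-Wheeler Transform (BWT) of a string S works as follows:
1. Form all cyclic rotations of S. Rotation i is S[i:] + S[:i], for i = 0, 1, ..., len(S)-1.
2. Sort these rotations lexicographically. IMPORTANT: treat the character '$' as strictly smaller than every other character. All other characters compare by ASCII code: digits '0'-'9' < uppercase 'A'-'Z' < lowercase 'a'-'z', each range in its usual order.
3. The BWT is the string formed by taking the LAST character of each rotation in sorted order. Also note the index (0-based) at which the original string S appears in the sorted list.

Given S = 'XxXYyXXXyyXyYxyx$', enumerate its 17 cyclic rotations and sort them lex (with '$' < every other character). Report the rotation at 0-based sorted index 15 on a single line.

All 17 rotations (rotation i = S[i:]+S[:i]):
  rot[0] = XxXYyXXXyyXyYxyx$
  rot[1] = xXYyXXXyyXyYxyx$X
  rot[2] = XYyXXXyyXyYxyx$Xx
  rot[3] = YyXXXyyXyYxyx$XxX
  rot[4] = yXXXyyXyYxyx$XxXY
  rot[5] = XXXyyXyYxyx$XxXYy
  rot[6] = XXyyXyYxyx$XxXYyX
  rot[7] = XyyXyYxyx$XxXYyXX
  rot[8] = yyXyYxyx$XxXYyXXX
  rot[9] = yXyYxyx$XxXYyXXXy
  rot[10] = XyYxyx$XxXYyXXXyy
  rot[11] = yYxyx$XxXYyXXXyyX
  rot[12] = Yxyx$XxXYyXXXyyXy
  rot[13] = xyx$XxXYyXXXyyXyY
  rot[14] = yx$XxXYyXXXyyXyYx
  rot[15] = x$XxXYyXXXyyXyYxy
  rot[16] = $XxXYyXXXyyXyYxyx
Sorted (with $ < everything):
  sorted[0] = $XxXYyXXXyyXyYxyx
  sorted[1] = XXXyyXyYxyx$XxXYy
  sorted[2] = XXyyXyYxyx$XxXYyX
  sorted[3] = XYyXXXyyXyYxyx$Xx
  sorted[4] = XxXYyXXXyyXyYxyx$
  sorted[5] = XyYxyx$XxXYyXXXyy
  sorted[6] = XyyXyYxyx$XxXYyXX
  sorted[7] = Yxyx$XxXYyXXXyyXy
  sorted[8] = YyXXXyyXyYxyx$XxX
  sorted[9] = x$XxXYyXXXyyXyYxy
  sorted[10] = xXYyXXXyyXyYxyx$X
  sorted[11] = xyx$XxXYyXXXyyXyY
  sorted[12] = yXXXyyXyYxyx$XxXY
  sorted[13] = yXyYxyx$XxXYyXXXy
  sorted[14] = yYxyx$XxXYyXXXyyX
  sorted[15] = yx$XxXYyXXXyyXyYx
  sorted[16] = yyXyYxyx$XxXYyXXX
sorted[15] = yx$XxXYyXXXyyXyYx

Answer: yx$XxXYyXXXyyXyYx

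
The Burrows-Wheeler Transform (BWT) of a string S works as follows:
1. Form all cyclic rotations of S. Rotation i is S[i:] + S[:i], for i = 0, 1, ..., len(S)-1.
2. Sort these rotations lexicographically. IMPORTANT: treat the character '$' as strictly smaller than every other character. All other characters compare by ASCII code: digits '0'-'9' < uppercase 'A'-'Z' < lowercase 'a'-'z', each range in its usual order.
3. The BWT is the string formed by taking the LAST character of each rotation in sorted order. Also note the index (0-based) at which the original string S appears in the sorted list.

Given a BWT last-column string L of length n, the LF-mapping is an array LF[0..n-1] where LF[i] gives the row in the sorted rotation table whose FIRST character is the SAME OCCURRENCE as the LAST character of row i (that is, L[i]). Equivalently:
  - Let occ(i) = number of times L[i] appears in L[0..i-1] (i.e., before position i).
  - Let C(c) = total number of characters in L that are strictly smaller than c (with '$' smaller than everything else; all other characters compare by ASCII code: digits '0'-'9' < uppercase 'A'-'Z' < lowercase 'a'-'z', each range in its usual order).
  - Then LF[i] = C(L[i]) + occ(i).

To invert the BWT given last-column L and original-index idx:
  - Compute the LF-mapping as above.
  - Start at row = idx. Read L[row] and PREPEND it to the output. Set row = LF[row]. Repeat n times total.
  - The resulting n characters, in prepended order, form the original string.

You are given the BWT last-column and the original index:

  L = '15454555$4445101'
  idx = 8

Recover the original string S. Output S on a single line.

Answer: 450544515415541$

Derivation:
LF mapping: 2 10 5 11 6 12 13 14 0 7 8 9 15 3 1 4
Walk LF starting at row 8, prepending L[row]:
  step 1: row=8, L[8]='$', prepend. Next row=LF[8]=0
  step 2: row=0, L[0]='1', prepend. Next row=LF[0]=2
  step 3: row=2, L[2]='4', prepend. Next row=LF[2]=5
  step 4: row=5, L[5]='5', prepend. Next row=LF[5]=12
  step 5: row=12, L[12]='5', prepend. Next row=LF[12]=15
  step 6: row=15, L[15]='1', prepend. Next row=LF[15]=4
  step 7: row=4, L[4]='4', prepend. Next row=LF[4]=6
  step 8: row=6, L[6]='5', prepend. Next row=LF[6]=13
  step 9: row=13, L[13]='1', prepend. Next row=LF[13]=3
  step 10: row=3, L[3]='5', prepend. Next row=LF[3]=11
  step 11: row=11, L[11]='4', prepend. Next row=LF[11]=9
  step 12: row=9, L[9]='4', prepend. Next row=LF[9]=7
  step 13: row=7, L[7]='5', prepend. Next row=LF[7]=14
  step 14: row=14, L[14]='0', prepend. Next row=LF[14]=1
  step 15: row=1, L[1]='5', prepend. Next row=LF[1]=10
  step 16: row=10, L[10]='4', prepend. Next row=LF[10]=8
Reversed output: 450544515415541$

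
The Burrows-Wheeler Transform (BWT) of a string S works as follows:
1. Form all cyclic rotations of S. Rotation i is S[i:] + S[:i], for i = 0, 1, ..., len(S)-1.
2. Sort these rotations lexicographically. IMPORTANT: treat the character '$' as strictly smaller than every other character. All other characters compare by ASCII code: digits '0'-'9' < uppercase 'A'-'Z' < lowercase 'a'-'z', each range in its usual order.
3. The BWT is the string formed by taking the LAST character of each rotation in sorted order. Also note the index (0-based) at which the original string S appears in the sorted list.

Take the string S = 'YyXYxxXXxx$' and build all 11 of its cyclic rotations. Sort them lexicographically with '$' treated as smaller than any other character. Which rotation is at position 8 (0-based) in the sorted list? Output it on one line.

Answer: xx$YyXYxxXX

Derivation:
All 11 rotations (rotation i = S[i:]+S[:i]):
  rot[0] = YyXYxxXXxx$
  rot[1] = yXYxxXXxx$Y
  rot[2] = XYxxXXxx$Yy
  rot[3] = YxxXXxx$YyX
  rot[4] = xxXXxx$YyXY
  rot[5] = xXXxx$YyXYx
  rot[6] = XXxx$YyXYxx
  rot[7] = Xxx$YyXYxxX
  rot[8] = xx$YyXYxxXX
  rot[9] = x$YyXYxxXXx
  rot[10] = $YyXYxxXXxx
Sorted (with $ < everything):
  sorted[0] = $YyXYxxXXxx
  sorted[1] = XXxx$YyXYxx
  sorted[2] = XYxxXXxx$Yy
  sorted[3] = Xxx$YyXYxxX
  sorted[4] = YxxXXxx$YyX
  sorted[5] = YyXYxxXXxx$
  sorted[6] = x$YyXYxxXXx
  sorted[7] = xXXxx$YyXYx
  sorted[8] = xx$YyXYxxXX
  sorted[9] = xxXXxx$YyXY
  sorted[10] = yXYxxXXxx$Y
sorted[8] = xx$YyXYxxXX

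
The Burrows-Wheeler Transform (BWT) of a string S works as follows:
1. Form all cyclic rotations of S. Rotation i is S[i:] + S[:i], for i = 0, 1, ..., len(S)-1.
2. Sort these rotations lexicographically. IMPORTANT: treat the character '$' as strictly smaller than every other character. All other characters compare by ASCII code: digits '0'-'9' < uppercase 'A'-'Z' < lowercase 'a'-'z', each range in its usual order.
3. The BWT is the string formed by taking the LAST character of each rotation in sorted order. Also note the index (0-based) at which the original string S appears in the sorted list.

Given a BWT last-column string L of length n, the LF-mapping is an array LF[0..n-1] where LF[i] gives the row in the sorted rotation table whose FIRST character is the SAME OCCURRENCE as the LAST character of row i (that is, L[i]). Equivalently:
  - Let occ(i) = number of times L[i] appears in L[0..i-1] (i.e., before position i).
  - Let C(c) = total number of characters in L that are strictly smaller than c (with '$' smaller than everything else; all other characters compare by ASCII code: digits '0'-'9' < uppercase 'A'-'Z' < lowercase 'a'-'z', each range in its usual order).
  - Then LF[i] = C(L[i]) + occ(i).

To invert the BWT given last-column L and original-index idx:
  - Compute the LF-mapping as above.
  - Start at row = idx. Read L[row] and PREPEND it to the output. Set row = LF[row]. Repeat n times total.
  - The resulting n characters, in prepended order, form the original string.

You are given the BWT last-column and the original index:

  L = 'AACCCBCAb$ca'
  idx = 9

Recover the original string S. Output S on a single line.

LF mapping: 1 2 5 6 7 4 8 3 10 0 11 9
Walk LF starting at row 9, prepending L[row]:
  step 1: row=9, L[9]='$', prepend. Next row=LF[9]=0
  step 2: row=0, L[0]='A', prepend. Next row=LF[0]=1
  step 3: row=1, L[1]='A', prepend. Next row=LF[1]=2
  step 4: row=2, L[2]='C', prepend. Next row=LF[2]=5
  step 5: row=5, L[5]='B', prepend. Next row=LF[5]=4
  step 6: row=4, L[4]='C', prepend. Next row=LF[4]=7
  step 7: row=7, L[7]='A', prepend. Next row=LF[7]=3
  step 8: row=3, L[3]='C', prepend. Next row=LF[3]=6
  step 9: row=6, L[6]='C', prepend. Next row=LF[6]=8
  step 10: row=8, L[8]='b', prepend. Next row=LF[8]=10
  step 11: row=10, L[10]='c', prepend. Next row=LF[10]=11
  step 12: row=11, L[11]='a', prepend. Next row=LF[11]=9
Reversed output: acbCCACBCAA$

Answer: acbCCACBCAA$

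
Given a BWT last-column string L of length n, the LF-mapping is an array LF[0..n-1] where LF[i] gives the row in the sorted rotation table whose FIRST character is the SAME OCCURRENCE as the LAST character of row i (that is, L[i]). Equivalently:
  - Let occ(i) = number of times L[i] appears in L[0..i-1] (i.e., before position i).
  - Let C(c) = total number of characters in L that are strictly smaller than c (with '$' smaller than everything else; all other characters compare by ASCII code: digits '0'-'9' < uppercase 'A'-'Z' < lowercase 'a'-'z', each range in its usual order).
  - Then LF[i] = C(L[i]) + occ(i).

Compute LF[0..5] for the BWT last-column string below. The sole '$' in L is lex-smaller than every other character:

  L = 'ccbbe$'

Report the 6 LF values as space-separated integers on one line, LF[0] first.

Answer: 3 4 1 2 5 0

Derivation:
Char counts: '$':1, 'b':2, 'c':2, 'e':1
C (first-col start): C('$')=0, C('b')=1, C('c')=3, C('e')=5
L[0]='c': occ=0, LF[0]=C('c')+0=3+0=3
L[1]='c': occ=1, LF[1]=C('c')+1=3+1=4
L[2]='b': occ=0, LF[2]=C('b')+0=1+0=1
L[3]='b': occ=1, LF[3]=C('b')+1=1+1=2
L[4]='e': occ=0, LF[4]=C('e')+0=5+0=5
L[5]='$': occ=0, LF[5]=C('$')+0=0+0=0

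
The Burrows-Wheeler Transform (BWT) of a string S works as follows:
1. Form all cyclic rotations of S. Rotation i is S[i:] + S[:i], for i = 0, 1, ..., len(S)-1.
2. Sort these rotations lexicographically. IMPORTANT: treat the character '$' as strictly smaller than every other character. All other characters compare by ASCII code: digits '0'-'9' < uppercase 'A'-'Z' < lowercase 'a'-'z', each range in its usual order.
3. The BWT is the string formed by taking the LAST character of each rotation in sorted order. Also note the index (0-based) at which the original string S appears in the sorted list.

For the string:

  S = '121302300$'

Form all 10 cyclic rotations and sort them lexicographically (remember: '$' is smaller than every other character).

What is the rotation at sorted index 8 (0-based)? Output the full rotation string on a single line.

All 10 rotations (rotation i = S[i:]+S[:i]):
  rot[0] = 121302300$
  rot[1] = 21302300$1
  rot[2] = 1302300$12
  rot[3] = 302300$121
  rot[4] = 02300$1213
  rot[5] = 2300$12130
  rot[6] = 300$121302
  rot[7] = 00$1213023
  rot[8] = 0$12130230
  rot[9] = $121302300
Sorted (with $ < everything):
  sorted[0] = $121302300
  sorted[1] = 0$12130230
  sorted[2] = 00$1213023
  sorted[3] = 02300$1213
  sorted[4] = 121302300$
  sorted[5] = 1302300$12
  sorted[6] = 21302300$1
  sorted[7] = 2300$12130
  sorted[8] = 300$121302
  sorted[9] = 302300$121
sorted[8] = 300$121302

Answer: 300$121302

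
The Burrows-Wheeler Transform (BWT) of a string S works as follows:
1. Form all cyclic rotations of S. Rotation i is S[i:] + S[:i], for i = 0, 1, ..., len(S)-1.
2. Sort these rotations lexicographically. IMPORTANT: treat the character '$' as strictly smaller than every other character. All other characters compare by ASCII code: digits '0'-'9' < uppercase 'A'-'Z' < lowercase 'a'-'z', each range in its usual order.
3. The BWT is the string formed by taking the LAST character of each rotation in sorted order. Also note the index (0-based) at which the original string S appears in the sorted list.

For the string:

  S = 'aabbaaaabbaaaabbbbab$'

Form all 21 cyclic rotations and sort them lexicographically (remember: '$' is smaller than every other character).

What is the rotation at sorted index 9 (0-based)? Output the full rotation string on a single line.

Answer: abbaaaabbaaaabbbbab$a

Derivation:
All 21 rotations (rotation i = S[i:]+S[:i]):
  rot[0] = aabbaaaabbaaaabbbbab$
  rot[1] = abbaaaabbaaaabbbbab$a
  rot[2] = bbaaaabbaaaabbbbab$aa
  rot[3] = baaaabbaaaabbbbab$aab
  rot[4] = aaaabbaaaabbbbab$aabb
  rot[5] = aaabbaaaabbbbab$aabba
  rot[6] = aabbaaaabbbbab$aabbaa
  rot[7] = abbaaaabbbbab$aabbaaa
  rot[8] = bbaaaabbbbab$aabbaaaa
  rot[9] = baaaabbbbab$aabbaaaab
  rot[10] = aaaabbbbab$aabbaaaabb
  rot[11] = aaabbbbab$aabbaaaabba
  rot[12] = aabbbbab$aabbaaaabbaa
  rot[13] = abbbbab$aabbaaaabbaaa
  rot[14] = bbbbab$aabbaaaabbaaaa
  rot[15] = bbbab$aabbaaaabbaaaab
  rot[16] = bbab$aabbaaaabbaaaabb
  rot[17] = bab$aabbaaaabbaaaabbb
  rot[18] = ab$aabbaaaabbaaaabbbb
  rot[19] = b$aabbaaaabbaaaabbbba
  rot[20] = $aabbaaaabbaaaabbbbab
Sorted (with $ < everything):
  sorted[0] = $aabbaaaabbaaaabbbbab
  sorted[1] = aaaabbaaaabbbbab$aabb
  sorted[2] = aaaabbbbab$aabbaaaabb
  sorted[3] = aaabbaaaabbbbab$aabba
  sorted[4] = aaabbbbab$aabbaaaabba
  sorted[5] = aabbaaaabbaaaabbbbab$
  sorted[6] = aabbaaaabbbbab$aabbaa
  sorted[7] = aabbbbab$aabbaaaabbaa
  sorted[8] = ab$aabbaaaabbaaaabbbb
  sorted[9] = abbaaaabbaaaabbbbab$a
  sorted[10] = abbaaaabbbbab$aabbaaa
  sorted[11] = abbbbab$aabbaaaabbaaa
  sorted[12] = b$aabbaaaabbaaaabbbba
  sorted[13] = baaaabbaaaabbbbab$aab
  sorted[14] = baaaabbbbab$aabbaaaab
  sorted[15] = bab$aabbaaaabbaaaabbb
  sorted[16] = bbaaaabbaaaabbbbab$aa
  sorted[17] = bbaaaabbbbab$aabbaaaa
  sorted[18] = bbab$aabbaaaabbaaaabb
  sorted[19] = bbbab$aabbaaaabbaaaab
  sorted[20] = bbbbab$aabbaaaabbaaaa
sorted[9] = abbaaaabbaaaabbbbab$a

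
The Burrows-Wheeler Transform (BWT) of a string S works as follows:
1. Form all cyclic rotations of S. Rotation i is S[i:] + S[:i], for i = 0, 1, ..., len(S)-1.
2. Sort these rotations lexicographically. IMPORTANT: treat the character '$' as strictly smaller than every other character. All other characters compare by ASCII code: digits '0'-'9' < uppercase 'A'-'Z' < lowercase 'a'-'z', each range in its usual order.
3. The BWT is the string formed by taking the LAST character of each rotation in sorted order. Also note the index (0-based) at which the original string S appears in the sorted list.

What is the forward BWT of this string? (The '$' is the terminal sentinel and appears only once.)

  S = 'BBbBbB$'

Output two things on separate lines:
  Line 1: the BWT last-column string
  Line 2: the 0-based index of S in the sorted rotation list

Answer: Bb$bBBB
2

Derivation:
All 7 rotations (rotation i = S[i:]+S[:i]):
  rot[0] = BBbBbB$
  rot[1] = BbBbB$B
  rot[2] = bBbB$BB
  rot[3] = BbB$BBb
  rot[4] = bB$BBbB
  rot[5] = B$BBbBb
  rot[6] = $BBbBbB
Sorted (with $ < everything):
  sorted[0] = $BBbBbB  (last char: 'B')
  sorted[1] = B$BBbBb  (last char: 'b')
  sorted[2] = BBbBbB$  (last char: '$')
  sorted[3] = BbB$BBb  (last char: 'b')
  sorted[4] = BbBbB$B  (last char: 'B')
  sorted[5] = bB$BBbB  (last char: 'B')
  sorted[6] = bBbB$BB  (last char: 'B')
Last column: Bb$bBBB
Original string S is at sorted index 2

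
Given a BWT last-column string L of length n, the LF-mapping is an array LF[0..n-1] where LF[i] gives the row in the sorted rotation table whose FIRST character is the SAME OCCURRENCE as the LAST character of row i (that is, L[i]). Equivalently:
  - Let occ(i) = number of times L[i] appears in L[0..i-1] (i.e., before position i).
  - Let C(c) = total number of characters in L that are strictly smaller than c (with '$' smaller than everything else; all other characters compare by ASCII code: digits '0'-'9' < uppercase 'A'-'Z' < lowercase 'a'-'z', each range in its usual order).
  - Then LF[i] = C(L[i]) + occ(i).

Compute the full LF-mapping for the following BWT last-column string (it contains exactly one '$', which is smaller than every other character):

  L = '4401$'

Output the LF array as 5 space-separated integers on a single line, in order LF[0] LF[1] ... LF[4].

Char counts: '$':1, '0':1, '1':1, '4':2
C (first-col start): C('$')=0, C('0')=1, C('1')=2, C('4')=3
L[0]='4': occ=0, LF[0]=C('4')+0=3+0=3
L[1]='4': occ=1, LF[1]=C('4')+1=3+1=4
L[2]='0': occ=0, LF[2]=C('0')+0=1+0=1
L[3]='1': occ=0, LF[3]=C('1')+0=2+0=2
L[4]='$': occ=0, LF[4]=C('$')+0=0+0=0

Answer: 3 4 1 2 0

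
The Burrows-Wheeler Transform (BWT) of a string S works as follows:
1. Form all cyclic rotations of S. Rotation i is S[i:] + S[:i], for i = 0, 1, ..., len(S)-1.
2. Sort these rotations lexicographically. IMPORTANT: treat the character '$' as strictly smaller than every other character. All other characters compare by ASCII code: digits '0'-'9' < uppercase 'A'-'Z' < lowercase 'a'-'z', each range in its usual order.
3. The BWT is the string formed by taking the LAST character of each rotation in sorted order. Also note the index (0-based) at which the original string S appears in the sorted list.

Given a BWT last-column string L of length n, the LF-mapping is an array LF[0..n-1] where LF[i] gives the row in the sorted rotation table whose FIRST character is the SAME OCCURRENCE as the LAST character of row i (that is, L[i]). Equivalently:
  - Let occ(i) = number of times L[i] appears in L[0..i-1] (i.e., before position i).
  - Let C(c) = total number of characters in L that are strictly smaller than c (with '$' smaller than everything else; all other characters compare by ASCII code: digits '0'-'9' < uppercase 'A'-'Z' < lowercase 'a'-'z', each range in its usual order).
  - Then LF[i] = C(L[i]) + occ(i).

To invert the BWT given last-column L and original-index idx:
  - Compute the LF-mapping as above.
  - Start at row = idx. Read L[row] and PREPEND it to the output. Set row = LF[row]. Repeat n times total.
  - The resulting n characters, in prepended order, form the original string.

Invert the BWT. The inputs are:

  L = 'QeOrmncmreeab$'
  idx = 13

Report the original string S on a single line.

LF mapping: 2 6 1 12 9 11 5 10 13 7 8 3 4 0
Walk LF starting at row 13, prepending L[row]:
  step 1: row=13, L[13]='$', prepend. Next row=LF[13]=0
  step 2: row=0, L[0]='Q', prepend. Next row=LF[0]=2
  step 3: row=2, L[2]='O', prepend. Next row=LF[2]=1
  step 4: row=1, L[1]='e', prepend. Next row=LF[1]=6
  step 5: row=6, L[6]='c', prepend. Next row=LF[6]=5
  step 6: row=5, L[5]='n', prepend. Next row=LF[5]=11
  step 7: row=11, L[11]='a', prepend. Next row=LF[11]=3
  step 8: row=3, L[3]='r', prepend. Next row=LF[3]=12
  step 9: row=12, L[12]='b', prepend. Next row=LF[12]=4
  step 10: row=4, L[4]='m', prepend. Next row=LF[4]=9
  step 11: row=9, L[9]='e', prepend. Next row=LF[9]=7
  step 12: row=7, L[7]='m', prepend. Next row=LF[7]=10
  step 13: row=10, L[10]='e', prepend. Next row=LF[10]=8
  step 14: row=8, L[8]='r', prepend. Next row=LF[8]=13
Reversed output: remembranceOQ$

Answer: remembranceOQ$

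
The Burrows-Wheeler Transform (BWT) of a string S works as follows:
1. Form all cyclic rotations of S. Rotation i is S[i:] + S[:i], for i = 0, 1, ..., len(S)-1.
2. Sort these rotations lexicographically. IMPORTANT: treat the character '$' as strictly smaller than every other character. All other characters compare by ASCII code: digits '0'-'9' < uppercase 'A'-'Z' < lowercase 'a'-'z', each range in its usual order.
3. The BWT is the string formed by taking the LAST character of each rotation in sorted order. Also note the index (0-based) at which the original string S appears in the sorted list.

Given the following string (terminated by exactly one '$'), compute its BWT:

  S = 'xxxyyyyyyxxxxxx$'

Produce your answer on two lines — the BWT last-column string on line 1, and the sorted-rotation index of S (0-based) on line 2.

All 16 rotations (rotation i = S[i:]+S[:i]):
  rot[0] = xxxyyyyyyxxxxxx$
  rot[1] = xxyyyyyyxxxxxx$x
  rot[2] = xyyyyyyxxxxxx$xx
  rot[3] = yyyyyyxxxxxx$xxx
  rot[4] = yyyyyxxxxxx$xxxy
  rot[5] = yyyyxxxxxx$xxxyy
  rot[6] = yyyxxxxxx$xxxyyy
  rot[7] = yyxxxxxx$xxxyyyy
  rot[8] = yxxxxxx$xxxyyyyy
  rot[9] = xxxxxx$xxxyyyyyy
  rot[10] = xxxxx$xxxyyyyyyx
  rot[11] = xxxx$xxxyyyyyyxx
  rot[12] = xxx$xxxyyyyyyxxx
  rot[13] = xx$xxxyyyyyyxxxx
  rot[14] = x$xxxyyyyyyxxxxx
  rot[15] = $xxxyyyyyyxxxxxx
Sorted (with $ < everything):
  sorted[0] = $xxxyyyyyyxxxxxx  (last char: 'x')
  sorted[1] = x$xxxyyyyyyxxxxx  (last char: 'x')
  sorted[2] = xx$xxxyyyyyyxxxx  (last char: 'x')
  sorted[3] = xxx$xxxyyyyyyxxx  (last char: 'x')
  sorted[4] = xxxx$xxxyyyyyyxx  (last char: 'x')
  sorted[5] = xxxxx$xxxyyyyyyx  (last char: 'x')
  sorted[6] = xxxxxx$xxxyyyyyy  (last char: 'y')
  sorted[7] = xxxyyyyyyxxxxxx$  (last char: '$')
  sorted[8] = xxyyyyyyxxxxxx$x  (last char: 'x')
  sorted[9] = xyyyyyyxxxxxx$xx  (last char: 'x')
  sorted[10] = yxxxxxx$xxxyyyyy  (last char: 'y')
  sorted[11] = yyxxxxxx$xxxyyyy  (last char: 'y')
  sorted[12] = yyyxxxxxx$xxxyyy  (last char: 'y')
  sorted[13] = yyyyxxxxxx$xxxyy  (last char: 'y')
  sorted[14] = yyyyyxxxxxx$xxxy  (last char: 'y')
  sorted[15] = yyyyyyxxxxxx$xxx  (last char: 'x')
Last column: xxxxxxy$xxyyyyyx
Original string S is at sorted index 7

Answer: xxxxxxy$xxyyyyyx
7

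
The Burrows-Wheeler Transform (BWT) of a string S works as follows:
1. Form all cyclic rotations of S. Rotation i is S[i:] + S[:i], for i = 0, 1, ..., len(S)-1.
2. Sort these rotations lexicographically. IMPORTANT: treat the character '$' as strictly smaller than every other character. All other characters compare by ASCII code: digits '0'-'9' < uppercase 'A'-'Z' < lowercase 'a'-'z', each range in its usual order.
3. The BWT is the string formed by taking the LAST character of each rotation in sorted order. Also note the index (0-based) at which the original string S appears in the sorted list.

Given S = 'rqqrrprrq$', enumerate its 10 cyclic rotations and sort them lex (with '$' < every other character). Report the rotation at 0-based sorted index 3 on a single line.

Answer: qqrrprrq$r

Derivation:
All 10 rotations (rotation i = S[i:]+S[:i]):
  rot[0] = rqqrrprrq$
  rot[1] = qqrrprrq$r
  rot[2] = qrrprrq$rq
  rot[3] = rrprrq$rqq
  rot[4] = rprrq$rqqr
  rot[5] = prrq$rqqrr
  rot[6] = rrq$rqqrrp
  rot[7] = rq$rqqrrpr
  rot[8] = q$rqqrrprr
  rot[9] = $rqqrrprrq
Sorted (with $ < everything):
  sorted[0] = $rqqrrprrq
  sorted[1] = prrq$rqqrr
  sorted[2] = q$rqqrrprr
  sorted[3] = qqrrprrq$r
  sorted[4] = qrrprrq$rq
  sorted[5] = rprrq$rqqr
  sorted[6] = rq$rqqrrpr
  sorted[7] = rqqrrprrq$
  sorted[8] = rrprrq$rqq
  sorted[9] = rrq$rqqrrp
sorted[3] = qqrrprrq$r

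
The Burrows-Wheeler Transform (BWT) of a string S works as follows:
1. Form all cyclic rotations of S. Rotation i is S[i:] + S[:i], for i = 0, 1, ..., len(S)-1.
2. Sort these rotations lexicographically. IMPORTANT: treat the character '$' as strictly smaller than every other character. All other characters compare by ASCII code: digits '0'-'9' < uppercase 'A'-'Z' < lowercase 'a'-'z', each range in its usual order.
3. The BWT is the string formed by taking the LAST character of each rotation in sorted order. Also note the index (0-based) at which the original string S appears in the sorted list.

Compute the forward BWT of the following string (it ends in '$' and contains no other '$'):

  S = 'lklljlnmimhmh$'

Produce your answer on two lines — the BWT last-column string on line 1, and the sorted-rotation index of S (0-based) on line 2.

All 14 rotations (rotation i = S[i:]+S[:i]):
  rot[0] = lklljlnmimhmh$
  rot[1] = klljlnmimhmh$l
  rot[2] = lljlnmimhmh$lk
  rot[3] = ljlnmimhmh$lkl
  rot[4] = jlnmimhmh$lkll
  rot[5] = lnmimhmh$lkllj
  rot[6] = nmimhmh$lklljl
  rot[7] = mimhmh$lklljln
  rot[8] = imhmh$lklljlnm
  rot[9] = mhmh$lklljlnmi
  rot[10] = hmh$lklljlnmim
  rot[11] = mh$lklljlnmimh
  rot[12] = h$lklljlnmimhm
  rot[13] = $lklljlnmimhmh
Sorted (with $ < everything):
  sorted[0] = $lklljlnmimhmh  (last char: 'h')
  sorted[1] = h$lklljlnmimhm  (last char: 'm')
  sorted[2] = hmh$lklljlnmim  (last char: 'm')
  sorted[3] = imhmh$lklljlnm  (last char: 'm')
  sorted[4] = jlnmimhmh$lkll  (last char: 'l')
  sorted[5] = klljlnmimhmh$l  (last char: 'l')
  sorted[6] = ljlnmimhmh$lkl  (last char: 'l')
  sorted[7] = lklljlnmimhmh$  (last char: '$')
  sorted[8] = lljlnmimhmh$lk  (last char: 'k')
  sorted[9] = lnmimhmh$lkllj  (last char: 'j')
  sorted[10] = mh$lklljlnmimh  (last char: 'h')
  sorted[11] = mhmh$lklljlnmi  (last char: 'i')
  sorted[12] = mimhmh$lklljln  (last char: 'n')
  sorted[13] = nmimhmh$lklljl  (last char: 'l')
Last column: hmmmlll$kjhinl
Original string S is at sorted index 7

Answer: hmmmlll$kjhinl
7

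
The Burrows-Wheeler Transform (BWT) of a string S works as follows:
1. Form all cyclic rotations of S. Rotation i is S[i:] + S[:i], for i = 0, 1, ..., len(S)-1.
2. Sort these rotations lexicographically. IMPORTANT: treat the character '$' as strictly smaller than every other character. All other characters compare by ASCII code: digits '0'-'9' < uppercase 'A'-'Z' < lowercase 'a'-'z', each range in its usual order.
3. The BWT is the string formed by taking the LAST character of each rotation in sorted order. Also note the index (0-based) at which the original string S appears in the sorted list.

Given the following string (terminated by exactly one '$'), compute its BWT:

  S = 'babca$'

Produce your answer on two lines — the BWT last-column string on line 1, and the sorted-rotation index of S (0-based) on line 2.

Answer: acb$ab
3

Derivation:
All 6 rotations (rotation i = S[i:]+S[:i]):
  rot[0] = babca$
  rot[1] = abca$b
  rot[2] = bca$ba
  rot[3] = ca$bab
  rot[4] = a$babc
  rot[5] = $babca
Sorted (with $ < everything):
  sorted[0] = $babca  (last char: 'a')
  sorted[1] = a$babc  (last char: 'c')
  sorted[2] = abca$b  (last char: 'b')
  sorted[3] = babca$  (last char: '$')
  sorted[4] = bca$ba  (last char: 'a')
  sorted[5] = ca$bab  (last char: 'b')
Last column: acb$ab
Original string S is at sorted index 3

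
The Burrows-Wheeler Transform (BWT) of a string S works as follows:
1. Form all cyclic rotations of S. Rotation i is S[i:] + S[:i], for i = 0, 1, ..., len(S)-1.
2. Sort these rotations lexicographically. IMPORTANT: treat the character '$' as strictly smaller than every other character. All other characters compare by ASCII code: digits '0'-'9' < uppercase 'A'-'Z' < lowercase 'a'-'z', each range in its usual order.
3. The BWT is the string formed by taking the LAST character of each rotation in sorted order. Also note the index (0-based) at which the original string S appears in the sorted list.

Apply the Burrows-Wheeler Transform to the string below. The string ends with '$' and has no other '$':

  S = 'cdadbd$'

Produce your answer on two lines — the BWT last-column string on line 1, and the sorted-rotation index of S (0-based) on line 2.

Answer: ddd$bca
3

Derivation:
All 7 rotations (rotation i = S[i:]+S[:i]):
  rot[0] = cdadbd$
  rot[1] = dadbd$c
  rot[2] = adbd$cd
  rot[3] = dbd$cda
  rot[4] = bd$cdad
  rot[5] = d$cdadb
  rot[6] = $cdadbd
Sorted (with $ < everything):
  sorted[0] = $cdadbd  (last char: 'd')
  sorted[1] = adbd$cd  (last char: 'd')
  sorted[2] = bd$cdad  (last char: 'd')
  sorted[3] = cdadbd$  (last char: '$')
  sorted[4] = d$cdadb  (last char: 'b')
  sorted[5] = dadbd$c  (last char: 'c')
  sorted[6] = dbd$cda  (last char: 'a')
Last column: ddd$bca
Original string S is at sorted index 3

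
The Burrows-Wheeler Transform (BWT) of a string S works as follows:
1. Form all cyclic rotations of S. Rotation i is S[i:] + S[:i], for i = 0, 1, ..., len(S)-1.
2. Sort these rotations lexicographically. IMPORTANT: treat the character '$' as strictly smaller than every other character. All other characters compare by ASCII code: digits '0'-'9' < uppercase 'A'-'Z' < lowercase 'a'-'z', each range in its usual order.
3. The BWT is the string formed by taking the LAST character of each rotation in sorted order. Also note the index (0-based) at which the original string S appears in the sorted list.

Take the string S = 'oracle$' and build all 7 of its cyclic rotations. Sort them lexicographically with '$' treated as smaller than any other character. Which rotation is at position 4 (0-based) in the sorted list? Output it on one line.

Answer: le$orac

Derivation:
All 7 rotations (rotation i = S[i:]+S[:i]):
  rot[0] = oracle$
  rot[1] = racle$o
  rot[2] = acle$or
  rot[3] = cle$ora
  rot[4] = le$orac
  rot[5] = e$oracl
  rot[6] = $oracle
Sorted (with $ < everything):
  sorted[0] = $oracle
  sorted[1] = acle$or
  sorted[2] = cle$ora
  sorted[3] = e$oracl
  sorted[4] = le$orac
  sorted[5] = oracle$
  sorted[6] = racle$o
sorted[4] = le$orac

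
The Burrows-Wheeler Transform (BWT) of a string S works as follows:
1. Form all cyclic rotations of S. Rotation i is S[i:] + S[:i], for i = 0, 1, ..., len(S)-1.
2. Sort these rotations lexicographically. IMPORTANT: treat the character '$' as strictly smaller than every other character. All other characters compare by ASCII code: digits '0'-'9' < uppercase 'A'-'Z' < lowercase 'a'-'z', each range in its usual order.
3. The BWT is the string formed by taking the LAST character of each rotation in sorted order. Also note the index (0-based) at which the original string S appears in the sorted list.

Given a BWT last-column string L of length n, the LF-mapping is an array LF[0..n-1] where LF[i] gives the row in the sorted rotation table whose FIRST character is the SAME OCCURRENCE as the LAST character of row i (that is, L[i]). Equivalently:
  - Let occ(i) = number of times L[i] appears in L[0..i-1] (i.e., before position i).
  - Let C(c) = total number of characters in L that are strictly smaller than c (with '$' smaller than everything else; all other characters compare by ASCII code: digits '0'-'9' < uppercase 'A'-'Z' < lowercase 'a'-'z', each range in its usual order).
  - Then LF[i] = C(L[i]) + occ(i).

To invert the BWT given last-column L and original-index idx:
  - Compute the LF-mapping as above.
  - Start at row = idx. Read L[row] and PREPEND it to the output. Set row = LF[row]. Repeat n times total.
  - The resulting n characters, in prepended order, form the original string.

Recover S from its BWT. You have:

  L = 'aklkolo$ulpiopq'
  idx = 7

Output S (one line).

LF mapping: 1 3 5 4 8 6 9 0 14 7 11 2 10 12 13
Walk LF starting at row 7, prepending L[row]:
  step 1: row=7, L[7]='$', prepend. Next row=LF[7]=0
  step 2: row=0, L[0]='a', prepend. Next row=LF[0]=1
  step 3: row=1, L[1]='k', prepend. Next row=LF[1]=3
  step 4: row=3, L[3]='k', prepend. Next row=LF[3]=4
  step 5: row=4, L[4]='o', prepend. Next row=LF[4]=8
  step 6: row=8, L[8]='u', prepend. Next row=LF[8]=14
  step 7: row=14, L[14]='q', prepend. Next row=LF[14]=13
  step 8: row=13, L[13]='p', prepend. Next row=LF[13]=12
  step 9: row=12, L[12]='o', prepend. Next row=LF[12]=10
  step 10: row=10, L[10]='p', prepend. Next row=LF[10]=11
  step 11: row=11, L[11]='i', prepend. Next row=LF[11]=2
  step 12: row=2, L[2]='l', prepend. Next row=LF[2]=5
  step 13: row=5, L[5]='l', prepend. Next row=LF[5]=6
  step 14: row=6, L[6]='o', prepend. Next row=LF[6]=9
  step 15: row=9, L[9]='l', prepend. Next row=LF[9]=7
Reversed output: lollipopquokka$

Answer: lollipopquokka$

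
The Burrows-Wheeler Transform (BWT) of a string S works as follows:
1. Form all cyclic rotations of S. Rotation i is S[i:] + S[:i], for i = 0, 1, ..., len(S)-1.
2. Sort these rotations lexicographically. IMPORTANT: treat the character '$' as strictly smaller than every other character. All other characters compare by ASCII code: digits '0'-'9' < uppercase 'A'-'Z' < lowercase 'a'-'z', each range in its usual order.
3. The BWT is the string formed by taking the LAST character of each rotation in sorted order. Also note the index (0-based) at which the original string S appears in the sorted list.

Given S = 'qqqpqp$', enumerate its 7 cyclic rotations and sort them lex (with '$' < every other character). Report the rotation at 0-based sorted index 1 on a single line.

Answer: p$qqqpq

Derivation:
All 7 rotations (rotation i = S[i:]+S[:i]):
  rot[0] = qqqpqp$
  rot[1] = qqpqp$q
  rot[2] = qpqp$qq
  rot[3] = pqp$qqq
  rot[4] = qp$qqqp
  rot[5] = p$qqqpq
  rot[6] = $qqqpqp
Sorted (with $ < everything):
  sorted[0] = $qqqpqp
  sorted[1] = p$qqqpq
  sorted[2] = pqp$qqq
  sorted[3] = qp$qqqp
  sorted[4] = qpqp$qq
  sorted[5] = qqpqp$q
  sorted[6] = qqqpqp$
sorted[1] = p$qqqpq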